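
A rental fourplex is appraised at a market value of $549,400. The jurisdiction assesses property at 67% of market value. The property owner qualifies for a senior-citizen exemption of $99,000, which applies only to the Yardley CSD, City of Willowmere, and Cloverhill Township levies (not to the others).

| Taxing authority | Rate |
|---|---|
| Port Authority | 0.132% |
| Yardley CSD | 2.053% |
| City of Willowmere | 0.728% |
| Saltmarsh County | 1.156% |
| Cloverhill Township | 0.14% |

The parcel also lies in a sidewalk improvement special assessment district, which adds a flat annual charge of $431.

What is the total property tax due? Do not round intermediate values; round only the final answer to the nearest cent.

$13,032.45

Assessed value = $549,400 × 0.67 = $368,098
Port Authority: $368,098 × 0.00132 = $485.88936
Yardley CSD: ($368,098 − $99,000) × 0.02053 = $269,098 × 0.02053 = $5,524.58194
City of Willowmere: ($368,098 − $99,000) × 0.00728 = $269,098 × 0.00728 = $1,959.03344
Saltmarsh County: $368,098 × 0.01156 = $4,255.21288
Cloverhill Township: ($368,098 − $99,000) × 0.0014 = $269,098 × 0.0014 = $376.7372
Levies subtotal = $12,601.45482
Total = $12,601.45482 + $431 = $13,032.45482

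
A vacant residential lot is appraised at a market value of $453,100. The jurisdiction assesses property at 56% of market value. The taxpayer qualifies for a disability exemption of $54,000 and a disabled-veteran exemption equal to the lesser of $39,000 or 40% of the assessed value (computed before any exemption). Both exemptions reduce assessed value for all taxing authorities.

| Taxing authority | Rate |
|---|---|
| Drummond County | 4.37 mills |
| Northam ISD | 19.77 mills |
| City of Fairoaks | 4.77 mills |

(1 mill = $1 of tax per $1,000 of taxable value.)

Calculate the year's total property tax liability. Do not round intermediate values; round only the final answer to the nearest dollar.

Assessed value = $453,100 × 0.56 = $253,736
Disabled-veteran exemption = min($39,000, 40% × $253,736) = min($39,000, $101,494.4) = $39,000 (dollar cap binds)
Taxable value = $253,736 − $54,000 − $39,000 = $160,736
Drummond County: $160,736 × 0.00437 = $702.41632
Northam ISD: $160,736 × 0.01977 = $3,177.75072
City of Fairoaks: $160,736 × 0.00477 = $766.71072
Total = $4,646.87776

$4,647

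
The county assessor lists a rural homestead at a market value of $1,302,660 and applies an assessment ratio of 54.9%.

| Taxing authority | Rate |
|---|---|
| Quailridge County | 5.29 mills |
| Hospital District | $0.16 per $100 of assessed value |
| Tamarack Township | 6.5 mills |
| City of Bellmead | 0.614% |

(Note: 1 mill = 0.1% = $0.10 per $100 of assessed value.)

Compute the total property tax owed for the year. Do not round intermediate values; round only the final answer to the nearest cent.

Assessed value = $1,302,660 × 0.549 = $715,160.34
Quailridge County: $715,160.34 × 0.00529 = $3,783.1981986
Hospital District: $715,160.34 × 0.0016 = $1,144.256544
Tamarack Township: $715,160.34 × 0.0065 = $4,648.54221
City of Bellmead: $715,160.34 × 0.00614 = $4,391.0844876
Total = $13,967.0814402

$13,967.08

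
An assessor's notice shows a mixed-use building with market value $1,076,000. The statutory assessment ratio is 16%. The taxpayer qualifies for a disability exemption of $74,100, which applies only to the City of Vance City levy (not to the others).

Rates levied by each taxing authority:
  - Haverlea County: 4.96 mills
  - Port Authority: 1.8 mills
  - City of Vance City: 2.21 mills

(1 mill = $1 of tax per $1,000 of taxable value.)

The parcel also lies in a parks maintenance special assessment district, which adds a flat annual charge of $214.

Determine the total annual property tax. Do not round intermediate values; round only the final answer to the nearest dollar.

Assessed value = $1,076,000 × 0.16 = $172,160
Haverlea County: $172,160 × 0.00496 = $853.9136
Port Authority: $172,160 × 0.0018 = $309.888
City of Vance City: ($172,160 − $74,100) × 0.00221 = $98,060 × 0.00221 = $216.7126
Levies subtotal = $1,380.5142
Total = $1,380.5142 + $214 = $1,594.5142

$1,595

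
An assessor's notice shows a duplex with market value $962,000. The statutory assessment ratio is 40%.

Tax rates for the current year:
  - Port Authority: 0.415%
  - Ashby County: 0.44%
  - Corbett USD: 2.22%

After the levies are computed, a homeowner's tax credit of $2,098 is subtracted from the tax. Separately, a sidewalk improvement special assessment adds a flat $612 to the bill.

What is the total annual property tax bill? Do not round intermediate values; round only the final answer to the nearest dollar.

$10,347

Assessed value = $962,000 × 0.4 = $384,800
Port Authority: $384,800 × 0.00415 = $1,596.92
Ashby County: $384,800 × 0.0044 = $1,693.12
Corbett USD: $384,800 × 0.0222 = $8,542.56
Levies subtotal = $11,832.6
After credit = $11,832.6 − $2,098 = $9,734.6
Total = $9,734.6 + $612 = $10,346.6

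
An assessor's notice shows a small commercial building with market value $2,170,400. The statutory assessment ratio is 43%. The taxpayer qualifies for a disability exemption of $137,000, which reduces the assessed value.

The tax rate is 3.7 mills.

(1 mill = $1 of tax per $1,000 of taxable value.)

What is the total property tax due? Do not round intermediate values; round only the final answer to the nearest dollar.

Assessed value = $2,170,400 × 0.43 = $933,272
Taxable value = $933,272 − $137,000 = $796,272
Tax = $796,272 × 0.0037 = $2,946.2064

$2,946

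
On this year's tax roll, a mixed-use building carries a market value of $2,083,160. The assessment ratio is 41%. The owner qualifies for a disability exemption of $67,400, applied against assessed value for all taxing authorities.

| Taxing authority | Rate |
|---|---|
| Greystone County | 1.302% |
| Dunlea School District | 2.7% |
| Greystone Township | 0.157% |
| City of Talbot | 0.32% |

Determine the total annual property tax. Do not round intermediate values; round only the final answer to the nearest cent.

Assessed value = $2,083,160 × 0.41 = $854,095.6
Taxable value = $854,095.6 − $67,400 = $786,695.6
Greystone County: $786,695.6 × 0.01302 = $10,242.776712
Dunlea School District: $786,695.6 × 0.027 = $21,240.7812
Greystone Township: $786,695.6 × 0.00157 = $1,235.112092
City of Talbot: $786,695.6 × 0.0032 = $2,517.42592
Total = $10,242.776712 + $21,240.7812 + $1,235.112092 + $2,517.42592 = $35,236.095924

$35,236.10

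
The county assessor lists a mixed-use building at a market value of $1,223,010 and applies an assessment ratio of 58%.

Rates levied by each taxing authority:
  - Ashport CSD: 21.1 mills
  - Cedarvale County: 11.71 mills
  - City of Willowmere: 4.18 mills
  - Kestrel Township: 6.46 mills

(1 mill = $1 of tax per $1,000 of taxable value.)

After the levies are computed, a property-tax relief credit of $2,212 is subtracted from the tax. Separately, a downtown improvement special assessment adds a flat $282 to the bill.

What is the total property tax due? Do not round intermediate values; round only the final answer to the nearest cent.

Assessed value = $1,223,010 × 0.58 = $709,345.8
Ashport CSD: $709,345.8 × 0.0211 = $14,967.19638
Cedarvale County: $709,345.8 × 0.01171 = $8,306.439318
City of Willowmere: $709,345.8 × 0.00418 = $2,965.065444
Kestrel Township: $709,345.8 × 0.00646 = $4,582.373868
Levies subtotal = $30,821.07501
After credit = $30,821.07501 − $2,212 = $28,609.07501
Total = $28,609.07501 + $282 = $28,891.07501

$28,891.08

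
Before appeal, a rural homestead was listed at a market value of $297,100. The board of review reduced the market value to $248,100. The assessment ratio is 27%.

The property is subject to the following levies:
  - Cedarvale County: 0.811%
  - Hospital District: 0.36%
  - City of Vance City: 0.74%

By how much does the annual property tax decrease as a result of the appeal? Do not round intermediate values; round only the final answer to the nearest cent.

Old assessed value = $297,100 × 0.27 = $80,217
New assessed value = $248,100 × 0.27 = $66,987
Combined rate = 0.00811 + 0.0036 + 0.0074 = 0.01911
Old tax = $80,217 × 0.01911 = $1,532.94687
New tax = $66,987 × 0.01911 = $1,280.12157
Reduction = $1,532.94687 − $1,280.12157 = $252.8253

$252.83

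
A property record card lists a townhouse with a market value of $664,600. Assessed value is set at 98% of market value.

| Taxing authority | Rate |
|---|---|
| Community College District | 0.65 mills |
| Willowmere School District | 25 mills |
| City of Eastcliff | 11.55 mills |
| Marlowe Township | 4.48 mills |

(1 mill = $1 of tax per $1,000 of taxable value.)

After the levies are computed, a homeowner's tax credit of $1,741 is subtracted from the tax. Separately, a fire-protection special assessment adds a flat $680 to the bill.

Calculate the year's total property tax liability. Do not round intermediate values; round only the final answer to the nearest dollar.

$26,086

Assessed value = $664,600 × 0.98 = $651,308
Community College District: $651,308 × 0.00065 = $423.3502
Willowmere School District: $651,308 × 0.025 = $16,282.7
City of Eastcliff: $651,308 × 0.01155 = $7,522.6074
Marlowe Township: $651,308 × 0.00448 = $2,917.85984
Levies subtotal = $27,146.51744
After credit = $27,146.51744 − $1,741 = $25,405.51744
Total = $25,405.51744 + $680 = $26,085.51744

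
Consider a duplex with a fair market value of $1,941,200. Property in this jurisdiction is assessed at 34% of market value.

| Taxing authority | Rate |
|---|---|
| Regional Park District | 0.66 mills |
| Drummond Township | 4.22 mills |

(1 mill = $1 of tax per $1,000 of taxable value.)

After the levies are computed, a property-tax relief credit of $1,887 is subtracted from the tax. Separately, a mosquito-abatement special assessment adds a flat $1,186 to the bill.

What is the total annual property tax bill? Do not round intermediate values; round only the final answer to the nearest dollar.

$2,520

Assessed value = $1,941,200 × 0.34 = $660,008
Regional Park District: $660,008 × 0.00066 = $435.60528
Drummond Township: $660,008 × 0.00422 = $2,785.23376
Levies subtotal = $3,220.83904
After credit = $3,220.83904 − $1,887 = $1,333.83904
Total = $1,333.83904 + $1,186 = $2,519.83904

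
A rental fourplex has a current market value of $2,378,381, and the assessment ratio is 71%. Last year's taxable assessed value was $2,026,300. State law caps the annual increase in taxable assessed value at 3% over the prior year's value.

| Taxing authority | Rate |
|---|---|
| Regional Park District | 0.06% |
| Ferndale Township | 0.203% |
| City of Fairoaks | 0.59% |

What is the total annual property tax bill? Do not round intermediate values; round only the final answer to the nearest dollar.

Uncapped assessed value = $2,378,381 × 0.71 = $1,688,650.51
Cap limit = $2,026,300 × 1.03 = $2,087,089
Taxable assessed value = min($1,688,650.51, $2,087,089) = $1,688,650.51 (cap does not bind)
Regional Park District: $1,688,650.51 × 0.0006 = $1,013.190306
Ferndale Township: $1,688,650.51 × 0.00203 = $3,427.9605353
City of Fairoaks: $1,688,650.51 × 0.0059 = $9,963.038009
Total = $14,404.1888503

$14,404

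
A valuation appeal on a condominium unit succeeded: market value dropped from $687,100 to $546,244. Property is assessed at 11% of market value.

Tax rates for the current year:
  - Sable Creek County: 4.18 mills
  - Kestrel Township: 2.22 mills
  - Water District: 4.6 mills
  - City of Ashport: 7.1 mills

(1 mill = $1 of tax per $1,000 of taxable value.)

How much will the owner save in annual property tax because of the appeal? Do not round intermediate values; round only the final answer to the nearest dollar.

$280

Old assessed value = $687,100 × 0.11 = $75,581
New assessed value = $546,244 × 0.11 = $60,086.84
Combined rate = 0.00418 + 0.00222 + 0.0046 + 0.0071 = 0.0181
Old tax = $75,581 × 0.0181 = $1,368.0161
New tax = $60,086.84 × 0.0181 = $1,087.571804
Reduction = $1,368.0161 − $1,087.571804 = $280.444296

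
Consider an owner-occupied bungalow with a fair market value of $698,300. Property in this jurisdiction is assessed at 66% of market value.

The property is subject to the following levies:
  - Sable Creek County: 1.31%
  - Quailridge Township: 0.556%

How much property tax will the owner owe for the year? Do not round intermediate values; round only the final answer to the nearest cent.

$8,599.98

Assessed value = $698,300 × 0.66 = $460,878
Sable Creek County: $460,878 × 0.0131 = $6,037.5018
Quailridge Township: $460,878 × 0.00556 = $2,562.48168
Total = $6,037.5018 + $2,562.48168 = $8,599.98348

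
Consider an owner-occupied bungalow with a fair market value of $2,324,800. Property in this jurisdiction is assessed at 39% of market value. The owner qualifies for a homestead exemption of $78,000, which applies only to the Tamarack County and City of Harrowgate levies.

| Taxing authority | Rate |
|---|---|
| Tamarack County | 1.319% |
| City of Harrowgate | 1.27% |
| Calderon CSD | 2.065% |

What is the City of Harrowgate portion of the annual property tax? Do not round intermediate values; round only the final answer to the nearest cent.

$10,524.13

Assessed value = $2,324,800 × 0.39 = $906,672
City of Harrowgate taxable value = $906,672 − $78,000 = $828,672
City of Harrowgate levy = $828,672 × 0.0127 = $10,524.1344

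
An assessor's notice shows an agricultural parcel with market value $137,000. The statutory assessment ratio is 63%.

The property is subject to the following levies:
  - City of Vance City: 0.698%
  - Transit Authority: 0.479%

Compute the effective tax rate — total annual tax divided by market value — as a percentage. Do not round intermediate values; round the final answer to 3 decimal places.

0.742%

Assessed value = $137,000 × 0.63 = $86,310
City of Vance City: $86,310 × 0.00698 = $602.4438
Transit Authority: $86,310 × 0.00479 = $413.4249
Total tax = $1,015.8687
Effective rate = $1,015.8687 ÷ $137,000 = 0.742% of market value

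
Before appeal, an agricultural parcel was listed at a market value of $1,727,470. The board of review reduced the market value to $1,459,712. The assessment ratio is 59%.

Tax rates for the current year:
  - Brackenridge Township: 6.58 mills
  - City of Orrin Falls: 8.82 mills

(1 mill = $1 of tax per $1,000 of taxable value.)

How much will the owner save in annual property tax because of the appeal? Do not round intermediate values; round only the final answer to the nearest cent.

$2,432.85

Old assessed value = $1,727,470 × 0.59 = $1,019,207.3
New assessed value = $1,459,712 × 0.59 = $861,230.08
Combined rate = 0.00658 + 0.00882 = 0.0154
Old tax = $1,019,207.3 × 0.0154 = $15,695.79242
New tax = $861,230.08 × 0.0154 = $13,262.943232
Reduction = $15,695.79242 − $13,262.943232 = $2,432.849188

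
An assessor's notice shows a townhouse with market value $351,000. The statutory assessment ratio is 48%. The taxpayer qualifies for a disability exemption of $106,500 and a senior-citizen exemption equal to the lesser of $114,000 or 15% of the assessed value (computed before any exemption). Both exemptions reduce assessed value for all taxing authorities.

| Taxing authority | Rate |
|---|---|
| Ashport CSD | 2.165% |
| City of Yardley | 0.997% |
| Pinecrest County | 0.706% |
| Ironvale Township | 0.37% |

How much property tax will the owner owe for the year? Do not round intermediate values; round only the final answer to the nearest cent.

Assessed value = $351,000 × 0.48 = $168,480
Senior-citizen exemption = min($114,000, 15% × $168,480) = min($114,000, $25,272) = $25,272 (percentage binds)
Taxable value = $168,480 − $106,500 − $25,272 = $36,708
Ashport CSD: $36,708 × 0.02165 = $794.7282
City of Yardley: $36,708 × 0.00997 = $365.97876
Pinecrest County: $36,708 × 0.00706 = $259.15848
Ironvale Township: $36,708 × 0.0037 = $135.8196
Total = $1,555.68504

$1,555.69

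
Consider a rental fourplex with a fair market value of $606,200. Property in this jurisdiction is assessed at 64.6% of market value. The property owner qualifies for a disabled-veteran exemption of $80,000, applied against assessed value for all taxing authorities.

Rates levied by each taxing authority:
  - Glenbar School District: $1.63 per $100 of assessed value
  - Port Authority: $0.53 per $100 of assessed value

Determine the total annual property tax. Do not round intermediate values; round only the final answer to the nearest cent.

Assessed value = $606,200 × 0.646 = $391,605.2
Taxable value = $391,605.2 − $80,000 = $311,605.2
Glenbar School District: $311,605.2 × 0.0163 = $5,079.16476
Port Authority: $311,605.2 × 0.0053 = $1,651.50756
Total = $5,079.16476 + $1,651.50756 = $6,730.67232

$6,730.67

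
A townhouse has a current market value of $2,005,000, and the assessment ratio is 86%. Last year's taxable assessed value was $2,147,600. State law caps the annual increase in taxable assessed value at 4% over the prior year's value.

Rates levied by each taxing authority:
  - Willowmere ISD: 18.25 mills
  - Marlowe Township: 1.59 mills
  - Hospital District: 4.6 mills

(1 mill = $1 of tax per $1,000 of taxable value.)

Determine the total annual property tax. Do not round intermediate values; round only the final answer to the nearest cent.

Uncapped assessed value = $2,005,000 × 0.86 = $1,724,300
Cap limit = $2,147,600 × 1.04 = $2,233,504
Taxable assessed value = min($1,724,300, $2,233,504) = $1,724,300 (cap does not bind)
Willowmere ISD: $1,724,300 × 0.01825 = $31,468.475
Marlowe Township: $1,724,300 × 0.00159 = $2,741.637
Hospital District: $1,724,300 × 0.0046 = $7,931.78
Total = $42,141.892

$42,141.89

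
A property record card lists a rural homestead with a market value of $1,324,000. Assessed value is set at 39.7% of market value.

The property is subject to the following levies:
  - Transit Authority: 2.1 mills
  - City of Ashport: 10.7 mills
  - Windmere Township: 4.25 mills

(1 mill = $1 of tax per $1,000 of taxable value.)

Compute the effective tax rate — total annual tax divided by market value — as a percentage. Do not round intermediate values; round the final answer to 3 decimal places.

0.677%

Assessed value = $1,324,000 × 0.397 = $525,628
Transit Authority: $525,628 × 0.0021 = $1,103.8188
City of Ashport: $525,628 × 0.0107 = $5,624.2196
Windmere Township: $525,628 × 0.00425 = $2,233.919
Total tax = $8,961.9574
Effective rate = $8,961.9574 ÷ $1,324,000 = 0.677% of market value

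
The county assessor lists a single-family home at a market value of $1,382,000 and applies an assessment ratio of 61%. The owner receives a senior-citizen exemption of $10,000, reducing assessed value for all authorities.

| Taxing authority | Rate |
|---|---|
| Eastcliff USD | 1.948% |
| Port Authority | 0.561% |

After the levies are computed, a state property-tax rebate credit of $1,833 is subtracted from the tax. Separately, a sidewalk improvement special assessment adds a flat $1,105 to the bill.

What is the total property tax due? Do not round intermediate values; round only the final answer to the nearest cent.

$20,172.47

Assessed value = $1,382,000 × 0.61 = $843,020
Taxable value = $843,020 − $10,000 = $833,020
Eastcliff USD: $833,020 × 0.01948 = $16,227.2296
Port Authority: $833,020 × 0.00561 = $4,673.2422
Levies subtotal = $20,900.4718
After credit = $20,900.4718 − $1,833 = $19,067.4718
Total = $19,067.4718 + $1,105 = $20,172.4718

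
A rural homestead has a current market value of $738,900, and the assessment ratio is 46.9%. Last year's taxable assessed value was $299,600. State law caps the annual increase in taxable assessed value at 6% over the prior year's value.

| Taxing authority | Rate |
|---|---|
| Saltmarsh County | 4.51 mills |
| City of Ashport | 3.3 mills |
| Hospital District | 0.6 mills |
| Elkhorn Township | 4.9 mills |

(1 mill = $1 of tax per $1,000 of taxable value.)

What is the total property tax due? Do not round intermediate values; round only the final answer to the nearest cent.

Uncapped assessed value = $738,900 × 0.469 = $346,544.1
Cap limit = $299,600 × 1.06 = $317,576
Taxable assessed value = min($346,544.1, $317,576) = $317,576 (cap binds)
Saltmarsh County: $317,576 × 0.00451 = $1,432.26776
City of Ashport: $317,576 × 0.0033 = $1,048.0008
Hospital District: $317,576 × 0.0006 = $190.5456
Elkhorn Township: $317,576 × 0.0049 = $1,556.1224
Total = $4,226.93656

$4,226.94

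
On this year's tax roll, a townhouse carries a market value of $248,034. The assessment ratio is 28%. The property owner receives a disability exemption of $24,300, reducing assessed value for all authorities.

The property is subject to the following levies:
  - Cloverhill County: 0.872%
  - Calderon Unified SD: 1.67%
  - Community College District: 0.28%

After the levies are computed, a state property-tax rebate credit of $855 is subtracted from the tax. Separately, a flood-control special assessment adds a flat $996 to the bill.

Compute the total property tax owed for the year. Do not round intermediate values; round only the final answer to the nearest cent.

$1,415.12

Assessed value = $248,034 × 0.28 = $69,449.52
Taxable value = $69,449.52 − $24,300 = $45,149.52
Cloverhill County: $45,149.52 × 0.00872 = $393.7038144
Calderon Unified SD: $45,149.52 × 0.0167 = $753.996984
Community College District: $45,149.52 × 0.0028 = $126.418656
Levies subtotal = $1,274.1194544
After credit = $1,274.1194544 − $855 = $419.1194544
Total = $419.1194544 + $996 = $1,415.1194544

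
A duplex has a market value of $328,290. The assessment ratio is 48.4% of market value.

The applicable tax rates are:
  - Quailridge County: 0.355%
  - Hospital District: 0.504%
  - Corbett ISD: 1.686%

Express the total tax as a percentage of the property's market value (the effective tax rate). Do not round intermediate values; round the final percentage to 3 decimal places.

Assessed value = $328,290 × 0.484 = $158,892.36
Quailridge County: $158,892.36 × 0.00355 = $564.067878
Hospital District: $158,892.36 × 0.00504 = $800.8174944
Corbett ISD: $158,892.36 × 0.01686 = $2,678.9251896
Total tax = $4,043.810562
Effective rate = $4,043.810562 ÷ $328,290 = 1.232% of market value

1.232%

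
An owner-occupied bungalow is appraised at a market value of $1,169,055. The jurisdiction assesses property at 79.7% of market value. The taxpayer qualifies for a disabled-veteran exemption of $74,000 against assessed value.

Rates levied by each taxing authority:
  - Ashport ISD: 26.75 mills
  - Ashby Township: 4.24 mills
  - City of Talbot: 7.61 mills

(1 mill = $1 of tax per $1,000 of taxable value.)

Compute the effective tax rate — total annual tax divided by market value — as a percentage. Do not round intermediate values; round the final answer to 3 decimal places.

2.832%

Assessed value = $1,169,055 × 0.797 = $931,736.835
Taxable value = $931,736.835 − $74,000 = $857,736.835
Ashport ISD: $857,736.835 × 0.02675 = $22,944.46033625
Ashby Township: $857,736.835 × 0.00424 = $3,636.8041804
City of Talbot: $857,736.835 × 0.00761 = $6,527.37731435
Total tax = $33,108.641831
Effective rate = $33,108.641831 ÷ $1,169,055 = 2.832% of market value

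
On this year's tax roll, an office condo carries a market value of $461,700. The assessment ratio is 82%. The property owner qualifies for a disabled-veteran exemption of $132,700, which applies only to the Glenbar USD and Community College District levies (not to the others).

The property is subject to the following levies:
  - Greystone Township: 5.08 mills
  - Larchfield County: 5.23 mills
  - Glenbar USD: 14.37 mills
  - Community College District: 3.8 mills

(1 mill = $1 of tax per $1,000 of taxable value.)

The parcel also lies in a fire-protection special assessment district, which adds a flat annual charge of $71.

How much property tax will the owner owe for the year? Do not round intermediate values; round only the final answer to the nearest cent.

Assessed value = $461,700 × 0.82 = $378,594
Greystone Township: $378,594 × 0.00508 = $1,923.25752
Larchfield County: $378,594 × 0.00523 = $1,980.04662
Glenbar USD: ($378,594 − $132,700) × 0.01437 = $245,894 × 0.01437 = $3,533.49678
Community College District: ($378,594 − $132,700) × 0.0038 = $245,894 × 0.0038 = $934.3972
Levies subtotal = $8,371.19812
Total = $8,371.19812 + $71 = $8,442.19812

$8,442.20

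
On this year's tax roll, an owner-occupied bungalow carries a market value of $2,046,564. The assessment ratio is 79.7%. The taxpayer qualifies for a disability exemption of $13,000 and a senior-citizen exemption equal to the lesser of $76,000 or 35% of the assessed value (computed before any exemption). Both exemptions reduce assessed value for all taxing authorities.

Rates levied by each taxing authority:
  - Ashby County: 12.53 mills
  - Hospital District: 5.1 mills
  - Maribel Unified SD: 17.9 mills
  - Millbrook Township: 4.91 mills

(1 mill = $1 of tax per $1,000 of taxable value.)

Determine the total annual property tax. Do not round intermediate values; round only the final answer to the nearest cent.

Assessed value = $2,046,564 × 0.797 = $1,631,111.508
Senior-citizen exemption = min($76,000, 35% × $1,631,111.508) = min($76,000, $570,889.0278) = $76,000 (dollar cap binds)
Taxable value = $1,631,111.508 − $13,000 − $76,000 = $1,542,111.508
Ashby County: $1,542,111.508 × 0.01253 = $19,322.65719524
Hospital District: $1,542,111.508 × 0.0051 = $7,864.7686908
Maribel Unified SD: $1,542,111.508 × 0.0179 = $27,603.7959932
Millbrook Township: $1,542,111.508 × 0.00491 = $7,571.76750428
Total = $62,362.98938352

$62,362.99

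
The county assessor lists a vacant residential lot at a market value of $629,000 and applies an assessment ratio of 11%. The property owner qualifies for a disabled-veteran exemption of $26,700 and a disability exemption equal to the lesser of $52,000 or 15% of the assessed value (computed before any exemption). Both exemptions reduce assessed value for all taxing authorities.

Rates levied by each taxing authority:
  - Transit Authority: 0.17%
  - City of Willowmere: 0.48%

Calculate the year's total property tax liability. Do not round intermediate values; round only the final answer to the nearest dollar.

$209

Assessed value = $629,000 × 0.11 = $69,190
Disability exemption = min($52,000, 15% × $69,190) = min($52,000, $10,378.5) = $10,378.5 (percentage binds)
Taxable value = $69,190 − $26,700 − $10,378.5 = $32,111.5
Transit Authority: $32,111.5 × 0.0017 = $54.58955
City of Willowmere: $32,111.5 × 0.0048 = $154.1352
Total = $208.72475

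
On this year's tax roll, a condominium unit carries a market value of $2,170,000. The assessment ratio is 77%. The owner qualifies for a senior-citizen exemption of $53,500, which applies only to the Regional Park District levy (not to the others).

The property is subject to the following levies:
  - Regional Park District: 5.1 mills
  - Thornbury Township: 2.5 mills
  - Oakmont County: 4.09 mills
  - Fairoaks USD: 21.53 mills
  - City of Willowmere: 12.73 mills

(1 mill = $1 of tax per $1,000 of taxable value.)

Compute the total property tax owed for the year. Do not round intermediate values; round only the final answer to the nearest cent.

Assessed value = $2,170,000 × 0.77 = $1,670,900
Regional Park District: ($1,670,900 − $53,500) × 0.0051 = $1,617,400 × 0.0051 = $8,248.74
Thornbury Township: $1,670,900 × 0.0025 = $4,177.25
Oakmont County: $1,670,900 × 0.00409 = $6,833.981
Fairoaks USD: $1,670,900 × 0.02153 = $35,974.477
City of Willowmere: $1,670,900 × 0.01273 = $21,270.557
Total = $76,505.005

$76,505.01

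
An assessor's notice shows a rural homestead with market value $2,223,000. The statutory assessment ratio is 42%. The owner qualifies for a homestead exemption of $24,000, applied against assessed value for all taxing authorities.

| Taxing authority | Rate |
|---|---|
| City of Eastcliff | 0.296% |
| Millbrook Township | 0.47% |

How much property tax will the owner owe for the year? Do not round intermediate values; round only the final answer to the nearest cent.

Assessed value = $2,223,000 × 0.42 = $933,660
Taxable value = $933,660 − $24,000 = $909,660
City of Eastcliff: $909,660 × 0.00296 = $2,692.5936
Millbrook Township: $909,660 × 0.0047 = $4,275.402
Total = $2,692.5936 + $4,275.402 = $6,967.9956

$6,968.00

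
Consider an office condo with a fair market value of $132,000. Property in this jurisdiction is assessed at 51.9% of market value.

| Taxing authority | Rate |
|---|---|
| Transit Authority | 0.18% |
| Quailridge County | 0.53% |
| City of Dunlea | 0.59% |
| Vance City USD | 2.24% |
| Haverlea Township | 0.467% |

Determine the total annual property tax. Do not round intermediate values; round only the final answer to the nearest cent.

$2,745.12

Assessed value = $132,000 × 0.519 = $68,508
Transit Authority: $68,508 × 0.0018 = $123.3144
Quailridge County: $68,508 × 0.0053 = $363.0924
City of Dunlea: $68,508 × 0.0059 = $404.1972
Vance City USD: $68,508 × 0.0224 = $1,534.5792
Haverlea Township: $68,508 × 0.00467 = $319.93236
Total = $123.3144 + $363.0924 + $404.1972 + $1,534.5792 + $319.93236 = $2,745.11556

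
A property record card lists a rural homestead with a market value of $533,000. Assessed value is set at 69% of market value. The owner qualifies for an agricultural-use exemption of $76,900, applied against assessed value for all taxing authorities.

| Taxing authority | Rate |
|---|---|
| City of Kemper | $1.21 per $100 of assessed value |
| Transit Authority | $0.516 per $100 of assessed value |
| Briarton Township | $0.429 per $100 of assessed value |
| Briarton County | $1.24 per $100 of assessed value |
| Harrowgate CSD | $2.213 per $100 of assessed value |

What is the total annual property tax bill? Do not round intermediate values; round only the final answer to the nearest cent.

Assessed value = $533,000 × 0.69 = $367,770
Taxable value = $367,770 − $76,900 = $290,870
City of Kemper: $290,870 × 0.0121 = $3,519.527
Transit Authority: $290,870 × 0.00516 = $1,500.8892
Briarton Township: $290,870 × 0.00429 = $1,247.8323
Briarton County: $290,870 × 0.0124 = $3,606.788
Harrowgate CSD: $290,870 × 0.02213 = $6,436.9531
Total = $3,519.527 + $1,500.8892 + $1,247.8323 + $3,606.788 + $6,436.9531 = $16,311.9896

$16,311.99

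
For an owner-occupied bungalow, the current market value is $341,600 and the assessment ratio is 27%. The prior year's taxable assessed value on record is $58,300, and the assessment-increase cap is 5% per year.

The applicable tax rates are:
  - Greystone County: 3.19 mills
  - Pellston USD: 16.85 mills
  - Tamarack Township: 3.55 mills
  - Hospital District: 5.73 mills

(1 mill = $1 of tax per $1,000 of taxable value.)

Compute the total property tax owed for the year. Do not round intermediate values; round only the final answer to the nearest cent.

$1,794.82

Uncapped assessed value = $341,600 × 0.27 = $92,232
Cap limit = $58,300 × 1.05 = $61,215
Taxable assessed value = min($92,232, $61,215) = $61,215 (cap binds)
Greystone County: $61,215 × 0.00319 = $195.27585
Pellston USD: $61,215 × 0.01685 = $1,031.47275
Tamarack Township: $61,215 × 0.00355 = $217.31325
Hospital District: $61,215 × 0.00573 = $350.76195
Total = $1,794.8238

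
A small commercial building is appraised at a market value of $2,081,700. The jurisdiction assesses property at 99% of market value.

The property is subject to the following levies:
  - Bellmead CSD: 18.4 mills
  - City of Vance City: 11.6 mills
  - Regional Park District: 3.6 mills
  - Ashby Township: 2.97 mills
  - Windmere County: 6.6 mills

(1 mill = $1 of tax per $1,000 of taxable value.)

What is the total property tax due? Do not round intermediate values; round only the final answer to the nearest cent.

$88,968.32

Assessed value = $2,081,700 × 0.99 = $2,060,883
Bellmead CSD: $2,060,883 × 0.0184 = $37,920.2472
City of Vance City: $2,060,883 × 0.0116 = $23,906.2428
Regional Park District: $2,060,883 × 0.0036 = $7,419.1788
Ashby Township: $2,060,883 × 0.00297 = $6,120.82251
Windmere County: $2,060,883 × 0.0066 = $13,601.8278
Total = $37,920.2472 + $23,906.2428 + $7,419.1788 + $6,120.82251 + $13,601.8278 = $88,968.31911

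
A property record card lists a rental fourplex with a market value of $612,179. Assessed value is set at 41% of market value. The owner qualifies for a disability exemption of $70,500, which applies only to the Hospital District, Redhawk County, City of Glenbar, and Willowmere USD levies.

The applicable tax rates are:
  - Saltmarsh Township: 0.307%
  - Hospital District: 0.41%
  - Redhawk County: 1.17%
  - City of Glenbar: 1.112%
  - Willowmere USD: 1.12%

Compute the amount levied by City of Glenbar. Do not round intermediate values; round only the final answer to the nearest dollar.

Assessed value = $612,179 × 0.41 = $250,993.39
City of Glenbar taxable value = $250,993.39 − $70,500 = $180,493.39
City of Glenbar levy = $180,493.39 × 0.01112 = $2,007.0864968

$2,007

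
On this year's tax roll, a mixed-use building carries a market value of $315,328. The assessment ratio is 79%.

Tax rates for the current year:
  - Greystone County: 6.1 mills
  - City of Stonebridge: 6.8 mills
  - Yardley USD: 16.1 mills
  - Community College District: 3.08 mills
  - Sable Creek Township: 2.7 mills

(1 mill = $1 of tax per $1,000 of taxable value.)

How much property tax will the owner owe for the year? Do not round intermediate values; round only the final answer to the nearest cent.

$8,664.02

Assessed value = $315,328 × 0.79 = $249,109.12
Greystone County: $249,109.12 × 0.0061 = $1,519.565632
City of Stonebridge: $249,109.12 × 0.0068 = $1,693.942016
Yardley USD: $249,109.12 × 0.0161 = $4,010.656832
Community College District: $249,109.12 × 0.00308 = $767.2560896
Sable Creek Township: $249,109.12 × 0.0027 = $672.594624
Total = $1,519.565632 + $1,693.942016 + $4,010.656832 + $767.2560896 + $672.594624 = $8,664.0151936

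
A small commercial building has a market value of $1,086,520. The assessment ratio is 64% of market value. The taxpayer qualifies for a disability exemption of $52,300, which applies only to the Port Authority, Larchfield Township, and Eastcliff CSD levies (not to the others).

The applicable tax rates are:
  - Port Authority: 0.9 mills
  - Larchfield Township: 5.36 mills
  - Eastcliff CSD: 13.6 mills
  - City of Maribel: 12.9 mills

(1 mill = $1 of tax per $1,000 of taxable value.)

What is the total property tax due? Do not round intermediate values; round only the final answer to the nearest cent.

Assessed value = $1,086,520 × 0.64 = $695,372.8
Port Authority: ($695,372.8 − $52,300) × 0.0009 = $643,072.8 × 0.0009 = $578.76552
Larchfield Township: ($695,372.8 − $52,300) × 0.00536 = $643,072.8 × 0.00536 = $3,446.870208
Eastcliff CSD: ($695,372.8 − $52,300) × 0.0136 = $643,072.8 × 0.0136 = $8,745.79008
City of Maribel: $695,372.8 × 0.0129 = $8,970.30912
Total = $21,741.734928

$21,741.73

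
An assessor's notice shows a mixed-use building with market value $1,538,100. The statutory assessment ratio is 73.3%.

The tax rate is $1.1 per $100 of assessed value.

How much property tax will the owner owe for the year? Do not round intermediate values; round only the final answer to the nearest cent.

$12,401.70

Assessed value = $1,538,100 × 0.733 = $1,127,427.3
Tax = $1,127,427.3 × 0.011 = $12,401.7003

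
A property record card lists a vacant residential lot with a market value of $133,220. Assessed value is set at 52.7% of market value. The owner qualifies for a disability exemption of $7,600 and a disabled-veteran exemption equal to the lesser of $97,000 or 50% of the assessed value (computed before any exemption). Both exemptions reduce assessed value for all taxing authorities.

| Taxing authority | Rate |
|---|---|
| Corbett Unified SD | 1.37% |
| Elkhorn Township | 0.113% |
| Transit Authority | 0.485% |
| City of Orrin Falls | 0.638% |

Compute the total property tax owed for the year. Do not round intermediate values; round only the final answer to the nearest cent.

Assessed value = $133,220 × 0.527 = $70,206.94
Disabled-veteran exemption = min($97,000, 50% × $70,206.94) = min($97,000, $35,103.47) = $35,103.47 (percentage binds)
Taxable value = $70,206.94 − $7,600 − $35,103.47 = $27,503.47
Corbett Unified SD: $27,503.47 × 0.0137 = $376.797539
Elkhorn Township: $27,503.47 × 0.00113 = $31.0789211
Transit Authority: $27,503.47 × 0.00485 = $133.3918295
City of Orrin Falls: $27,503.47 × 0.00638 = $175.4721386
Total = $716.7404282

$716.74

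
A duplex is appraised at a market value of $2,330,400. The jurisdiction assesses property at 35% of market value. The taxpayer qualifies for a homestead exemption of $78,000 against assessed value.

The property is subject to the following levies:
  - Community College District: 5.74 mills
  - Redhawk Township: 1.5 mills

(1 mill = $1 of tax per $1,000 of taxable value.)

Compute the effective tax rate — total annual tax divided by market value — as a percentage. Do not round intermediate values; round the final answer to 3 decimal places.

0.229%

Assessed value = $2,330,400 × 0.35 = $815,640
Taxable value = $815,640 − $78,000 = $737,640
Community College District: $737,640 × 0.00574 = $4,234.0536
Redhawk Township: $737,640 × 0.0015 = $1,106.46
Total tax = $5,340.5136
Effective rate = $5,340.5136 ÷ $2,330,400 = 0.229% of market value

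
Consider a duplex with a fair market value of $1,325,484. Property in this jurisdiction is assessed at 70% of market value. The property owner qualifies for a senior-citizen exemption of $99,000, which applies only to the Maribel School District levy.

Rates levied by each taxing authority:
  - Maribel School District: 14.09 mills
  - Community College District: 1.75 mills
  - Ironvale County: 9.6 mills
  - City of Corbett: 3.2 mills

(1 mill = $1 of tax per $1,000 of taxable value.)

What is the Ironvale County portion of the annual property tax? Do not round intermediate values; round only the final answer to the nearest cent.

Assessed value = $1,325,484 × 0.7 = $927,838.8
Ironvale County taxable value = $927,838.8 (exemption does not apply)
Ironvale County levy = $927,838.8 × 0.0096 = $8,907.25248

$8,907.25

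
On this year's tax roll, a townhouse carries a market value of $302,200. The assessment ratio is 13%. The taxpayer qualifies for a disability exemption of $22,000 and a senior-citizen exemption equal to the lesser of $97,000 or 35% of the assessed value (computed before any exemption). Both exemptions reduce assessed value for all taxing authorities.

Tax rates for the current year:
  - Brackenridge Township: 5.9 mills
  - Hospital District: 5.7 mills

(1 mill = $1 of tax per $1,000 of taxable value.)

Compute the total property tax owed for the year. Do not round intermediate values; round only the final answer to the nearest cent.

$41.02

Assessed value = $302,200 × 0.13 = $39,286
Senior-citizen exemption = min($97,000, 35% × $39,286) = min($97,000, $13,750.1) = $13,750.1 (percentage binds)
Taxable value = $39,286 − $22,000 − $13,750.1 = $3,535.9
Brackenridge Township: $3,535.9 × 0.0059 = $20.86181
Hospital District: $3,535.9 × 0.0057 = $20.15463
Total = $41.01644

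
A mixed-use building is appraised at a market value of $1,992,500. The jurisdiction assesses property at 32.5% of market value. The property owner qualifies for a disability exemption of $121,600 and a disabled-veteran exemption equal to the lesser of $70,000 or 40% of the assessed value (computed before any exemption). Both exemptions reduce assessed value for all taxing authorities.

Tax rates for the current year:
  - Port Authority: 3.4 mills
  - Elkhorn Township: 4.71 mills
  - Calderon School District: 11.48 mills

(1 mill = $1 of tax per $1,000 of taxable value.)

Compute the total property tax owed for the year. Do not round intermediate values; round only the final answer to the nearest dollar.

Assessed value = $1,992,500 × 0.325 = $647,562.5
Disabled-veteran exemption = min($70,000, 40% × $647,562.5) = min($70,000, $259,025) = $70,000 (dollar cap binds)
Taxable value = $647,562.5 − $121,600 − $70,000 = $455,962.5
Port Authority: $455,962.5 × 0.0034 = $1,550.2725
Elkhorn Township: $455,962.5 × 0.00471 = $2,147.583375
Calderon School District: $455,962.5 × 0.01148 = $5,234.4495
Total = $8,932.305375

$8,932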